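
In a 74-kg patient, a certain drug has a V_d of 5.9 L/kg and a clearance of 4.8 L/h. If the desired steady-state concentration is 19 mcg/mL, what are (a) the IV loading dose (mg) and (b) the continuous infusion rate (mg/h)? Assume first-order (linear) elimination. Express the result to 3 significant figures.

(a) 8300 mg; (b) 91.2 mg/h

Vd = 5.9 L/kg × 74 kg = 436.6 L
LD = Vd · C_target = 436.6 × 19 = 8295 mg
Maintenance infusion rate = CL × Css = 4.800 × 19 = 91.20 mg/h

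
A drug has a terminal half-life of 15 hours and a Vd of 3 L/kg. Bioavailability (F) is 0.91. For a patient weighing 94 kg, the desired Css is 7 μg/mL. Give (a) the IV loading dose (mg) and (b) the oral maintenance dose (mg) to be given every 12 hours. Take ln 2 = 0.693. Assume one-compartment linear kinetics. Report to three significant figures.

Total Vd = 3 × 94 = 282.0 L
LD = Vd × C = 282.0 × 7 = 1974 mg
CL = 0.693 × Vd / t½ = 0.693 × 282.0 / 15 = 13.03 L/h
D = CL × Css × τ / F = 13.03 × 7 × 12 / 0.91 = 1203 mg

(a) 1970 mg; (b) 1200 mg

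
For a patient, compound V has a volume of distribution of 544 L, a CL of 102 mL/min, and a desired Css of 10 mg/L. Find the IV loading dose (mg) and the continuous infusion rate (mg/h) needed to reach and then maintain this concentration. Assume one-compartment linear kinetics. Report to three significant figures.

(a) 5440 mg; (b) 61.2 mg/h

Loading: fill Vd to C_target → 544.0 L × 10 mg/L = 5440 mg
CL = 102 mL/min × 60/1000 = 6.120 L/h
Infusion rate = 6.120 L/h × 10 mg/L = 61.20 mg/h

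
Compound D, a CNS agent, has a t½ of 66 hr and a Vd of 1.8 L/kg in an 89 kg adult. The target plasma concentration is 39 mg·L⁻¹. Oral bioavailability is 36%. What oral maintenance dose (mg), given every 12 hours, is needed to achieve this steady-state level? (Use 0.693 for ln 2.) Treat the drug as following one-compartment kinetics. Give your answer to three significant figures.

2190 mg

Vd = 1.8 L/kg × 89 kg = 160.2 L
CL = ln 2 · Vd / t½ = 0.693 × 160.2 / 66 = 1.682 L/h
D = CL × Css × τ / F = 1.682 × 39 × 12 / 0.36 = 2187 mg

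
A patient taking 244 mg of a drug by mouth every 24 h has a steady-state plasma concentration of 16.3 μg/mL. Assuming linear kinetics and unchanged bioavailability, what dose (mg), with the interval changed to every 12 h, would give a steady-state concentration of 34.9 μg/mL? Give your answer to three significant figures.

For first-order elimination, Css ∝ F·D/(CL·τ); F and CL are unchanged, so Css ∝ D/τ.
D₂ = D₁ × (Css,target / Css,current) × (τ₂/τ₁) = 244 × (34.9/16.3) × (12/24) = 261.2 mg

261 mg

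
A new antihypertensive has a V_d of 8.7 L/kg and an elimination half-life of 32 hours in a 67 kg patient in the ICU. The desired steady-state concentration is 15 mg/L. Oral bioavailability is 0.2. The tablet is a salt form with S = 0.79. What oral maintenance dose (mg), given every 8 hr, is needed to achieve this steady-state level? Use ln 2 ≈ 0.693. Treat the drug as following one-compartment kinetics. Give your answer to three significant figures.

9590 mg

Vd = 8.7 L/kg × 67 kg = 582.9 L
k = 0.693/32 = 0.02166 h⁻¹, so CL = k·Vd = 0.02166 × 582.9 = 12.63 L/h
D = CL × Css × τ / F / S = 12.63 × 15 × 8 / 0.2 / 0.79 = 9592 mg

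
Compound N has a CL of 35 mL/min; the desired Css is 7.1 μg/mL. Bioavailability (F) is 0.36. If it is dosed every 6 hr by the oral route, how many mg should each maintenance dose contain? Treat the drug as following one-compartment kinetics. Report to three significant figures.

249 mg

Convert clearance: 35 mL/min × 60 min/h ÷ 1000 mL/L = 2.100 L/h
D = CL × Css × τ / F = 2.100 × 7.1 × 6 / 0.36 = 248.5 mg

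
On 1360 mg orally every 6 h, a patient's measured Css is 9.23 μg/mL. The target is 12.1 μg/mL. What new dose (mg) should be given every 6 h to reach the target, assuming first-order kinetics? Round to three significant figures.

For first-order elimination, Css ∝ F·D/(CL·τ); F and CL are unchanged, so Css ∝ D/τ.
D₂ = D₁ × (Css,target / Css,current) = 1360 × 12.1/9.23 = 1783 mg

1780 mg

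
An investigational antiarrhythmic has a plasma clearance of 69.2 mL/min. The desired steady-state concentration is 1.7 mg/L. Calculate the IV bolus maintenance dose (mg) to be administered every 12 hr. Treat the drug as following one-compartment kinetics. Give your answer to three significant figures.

84.7 mg

CL = 69.2 mL/min = 69.2 × 0.06 = 4.152 L/h
D = CL × Css × τ = 4.152 × 1.7 × 12 = 84.70 mg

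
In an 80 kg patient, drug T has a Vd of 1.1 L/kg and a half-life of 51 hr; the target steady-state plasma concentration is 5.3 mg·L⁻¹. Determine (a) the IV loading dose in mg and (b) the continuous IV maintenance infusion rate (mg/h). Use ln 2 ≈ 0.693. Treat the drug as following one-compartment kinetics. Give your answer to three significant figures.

(a) 466 mg; (b) 6.34 mg/h

Vd = 1.1 L/kg × 80 kg = 88.00 L
LD = Vd × C = 88.00 × 5.3 = 466.4 mg
CL = 0.693 × Vd / t½ = 0.693 × 88.00 / 51 = 1.196 L/h
Infusion rate = CL × Css = 1.196 × 5.3 = 6.339 mg/h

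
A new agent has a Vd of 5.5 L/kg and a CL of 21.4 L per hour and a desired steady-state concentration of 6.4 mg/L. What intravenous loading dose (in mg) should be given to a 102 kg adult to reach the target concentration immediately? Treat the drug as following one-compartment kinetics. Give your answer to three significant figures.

3590 mg

Vd = 5.5 L/kg × 102 kg = 561.0 L
LD = Vd × C = 561.0 × 6.400 = 3590 mg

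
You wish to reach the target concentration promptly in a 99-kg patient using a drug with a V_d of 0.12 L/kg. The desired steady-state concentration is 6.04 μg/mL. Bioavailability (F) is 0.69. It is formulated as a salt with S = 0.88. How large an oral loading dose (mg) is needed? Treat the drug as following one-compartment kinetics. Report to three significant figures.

Vd = 0.12 L/kg × 99 kg = 11.88 L
The loading dose fills Vd to the target concentration.
LD = Vd × C / F / S = 11.88 × 6.040 / 0.69 / 0.88 = 118.2 mg

118 mg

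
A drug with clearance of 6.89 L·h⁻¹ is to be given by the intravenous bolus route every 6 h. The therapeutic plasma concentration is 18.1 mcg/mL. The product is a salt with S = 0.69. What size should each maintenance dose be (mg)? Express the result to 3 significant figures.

D = CL × Css × τ / S = 6.890 × 18.1 × 6 / 0.69 = 1084 mg

1080 mg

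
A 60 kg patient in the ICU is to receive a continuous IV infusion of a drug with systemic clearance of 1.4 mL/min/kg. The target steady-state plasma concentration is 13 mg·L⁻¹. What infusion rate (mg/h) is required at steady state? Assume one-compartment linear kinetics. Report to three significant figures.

65.5 mg/h

CL = 1.4 mL/min/kg × 60 kg = 84.00 mL/min = 84.00 × 60/1000 = 5.040 L/h
At steady state, infusion rate equals elimination rate: rate in = CL × Css.
R₀ = 5.040 × 13 = 65.52 mg/h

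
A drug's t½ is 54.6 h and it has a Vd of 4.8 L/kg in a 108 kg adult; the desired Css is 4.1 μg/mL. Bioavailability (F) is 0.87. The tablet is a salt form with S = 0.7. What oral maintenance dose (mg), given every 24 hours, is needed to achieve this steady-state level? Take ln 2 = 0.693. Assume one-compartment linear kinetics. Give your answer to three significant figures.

1060 mg

Total Vd = 4.8 × 108 = 518.4 L
CL = ln 2 · Vd / t½ = 0.693 × 518.4 / 54.6 = 6.580 L/h
D = CL × Css × τ / F / S = 6.580 × 4.1 × 24 / 0.87 / 0.7 = 1063 mg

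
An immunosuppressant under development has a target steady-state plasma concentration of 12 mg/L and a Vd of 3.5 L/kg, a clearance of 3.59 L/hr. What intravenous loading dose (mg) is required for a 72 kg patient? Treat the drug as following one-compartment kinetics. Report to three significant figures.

3020 mg

Vd(total) = 72 kg × 3.5 L/kg = 252.0 L
LD = Vd × C = 252.0 × 12.00 = 3024 mg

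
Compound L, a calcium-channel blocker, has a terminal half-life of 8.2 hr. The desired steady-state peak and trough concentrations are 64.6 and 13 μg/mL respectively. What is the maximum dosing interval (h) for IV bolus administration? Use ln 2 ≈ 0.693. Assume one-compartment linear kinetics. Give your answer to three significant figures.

19.0 h

k = 0.693 / t½ = 0.693 / 8.2 = 0.08451 h⁻¹
Between IV bolus doses, concentration decays as C = C₀·e^(−kτ), so C_peak/C_trough = e^(kτ).
τ_max = ln(C_peak/C_trough) / k = ln(64.6/13) / 0.08451 = 1.603 / 0.08451 = 18.97 h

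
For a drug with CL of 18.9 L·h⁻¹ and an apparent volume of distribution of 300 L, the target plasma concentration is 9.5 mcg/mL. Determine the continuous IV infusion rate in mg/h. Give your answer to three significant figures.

Maintenance depends on clearance, not Vd — rate in must match rate out.
Rate = CL × Css = 18.90 × 9.5 = 179.6 mg/h

180 mg/h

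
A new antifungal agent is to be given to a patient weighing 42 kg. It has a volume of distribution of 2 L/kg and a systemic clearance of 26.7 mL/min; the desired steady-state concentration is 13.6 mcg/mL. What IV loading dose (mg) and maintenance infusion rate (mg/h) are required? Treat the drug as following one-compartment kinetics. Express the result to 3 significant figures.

(a) 1140 mg; (b) 21.8 mg/h

Total Vd = 2 × 42 = 84.00 L
Loading: fill Vd to C_target → 84.00 L × 13.6 mg/L = 1142 mg
CL = 26.7 mL/min = 26.7 × 0.06 = 1.602 L/h
Infusion rate = 1.602 L/h × 13.6 mg/L = 21.79 mg/h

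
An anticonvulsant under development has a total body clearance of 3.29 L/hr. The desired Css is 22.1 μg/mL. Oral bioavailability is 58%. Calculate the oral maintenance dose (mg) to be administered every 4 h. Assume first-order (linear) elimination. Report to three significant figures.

At steady state, dose per interval replaces the amount cleared in that interval: F·D/τ = CL·Css.
D = CL × Css × τ / F = 3.290 × 22.1 × 4 / 0.58 = 501.4 mg

501 mg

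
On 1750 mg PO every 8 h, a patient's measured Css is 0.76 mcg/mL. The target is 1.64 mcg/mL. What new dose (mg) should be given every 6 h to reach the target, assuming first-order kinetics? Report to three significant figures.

2830 mg

With linear kinetics, Css is proportional to dose rate (D/τ) at fixed clearance.
D₂ = D₁ × (Css,target / Css,current) × (τ₂/τ₁) = 1750 × (1.64/0.76) × (6/8) = 2832 mg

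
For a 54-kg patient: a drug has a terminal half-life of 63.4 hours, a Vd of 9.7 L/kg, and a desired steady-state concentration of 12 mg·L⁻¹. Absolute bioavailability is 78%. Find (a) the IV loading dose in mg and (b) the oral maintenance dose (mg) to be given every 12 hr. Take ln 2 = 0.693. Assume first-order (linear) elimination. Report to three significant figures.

Vd = 9.7 L/kg × 54 kg = 523.8 L
LD = Vd × C = 523.8 × 12 = 6286 mg
CL = 0.693 × Vd / t½ = 0.693 × 523.8 / 63.4 = 5.725 L/h
D = CL × Css × τ / F = 5.725 × 12 × 12 / 0.78 = 1057 mg

(a) 6290 mg; (b) 1060 mg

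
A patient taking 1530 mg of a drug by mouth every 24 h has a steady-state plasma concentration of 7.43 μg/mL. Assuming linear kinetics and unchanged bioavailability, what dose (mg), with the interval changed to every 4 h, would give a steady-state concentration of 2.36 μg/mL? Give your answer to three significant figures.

81.0 mg

For first-order elimination, Css ∝ F·D/(CL·τ); F and CL are unchanged, so Css ∝ D/τ.
D₂ = D₁ × (Css,target / Css,current) × (τ₂/τ₁) = 1530 × (2.36/7.43) × (4/24) = 81.00 mg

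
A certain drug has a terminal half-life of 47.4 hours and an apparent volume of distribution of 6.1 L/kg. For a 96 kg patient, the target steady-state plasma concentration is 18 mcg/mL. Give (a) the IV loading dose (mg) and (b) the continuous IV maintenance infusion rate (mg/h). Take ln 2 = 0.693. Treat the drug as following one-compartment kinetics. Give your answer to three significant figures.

(a) 10500 mg; (b) 154 mg/h

Vd(total) = 96 kg × 6.1 L/kg = 585.6 L
LD = Vd × C = 585.6 × 18 = 10540 mg
CL = 0.693 × Vd / t½ = 0.693 × 585.6 / 47.4 = 8.562 L/h
Infusion rate = CL × Css = 8.562 × 18 = 154.1 mg/h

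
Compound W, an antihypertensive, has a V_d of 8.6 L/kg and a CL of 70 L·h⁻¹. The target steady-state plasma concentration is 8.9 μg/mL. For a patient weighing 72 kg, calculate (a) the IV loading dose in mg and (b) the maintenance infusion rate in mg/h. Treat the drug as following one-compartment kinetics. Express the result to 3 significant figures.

Total Vd = 8.6 × 72 = 619.2 L
Loading dose = Vd × C = 619.2 × 8.9 = 5511 mg
Infusion rate = 70.00 L/h × 8.9 mg/L = 623.0 mg/h

(a) 5510 mg; (b) 623 mg/h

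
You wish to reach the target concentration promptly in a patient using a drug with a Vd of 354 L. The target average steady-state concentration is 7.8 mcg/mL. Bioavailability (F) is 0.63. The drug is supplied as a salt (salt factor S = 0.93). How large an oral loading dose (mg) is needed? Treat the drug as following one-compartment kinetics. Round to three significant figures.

The loading dose fills Vd to the target concentration.
LD = Vd × C / F / S = 354.0 × 7.800 / 0.63 / 0.93 = 4713 mg

4710 mg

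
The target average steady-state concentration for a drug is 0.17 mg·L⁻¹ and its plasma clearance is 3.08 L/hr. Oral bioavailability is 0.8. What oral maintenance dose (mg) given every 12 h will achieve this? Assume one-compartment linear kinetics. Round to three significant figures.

7.85 mg

D = CL × Css × τ / F = 3.080 × 0.17 × 12 / 0.8 = 7.854 mg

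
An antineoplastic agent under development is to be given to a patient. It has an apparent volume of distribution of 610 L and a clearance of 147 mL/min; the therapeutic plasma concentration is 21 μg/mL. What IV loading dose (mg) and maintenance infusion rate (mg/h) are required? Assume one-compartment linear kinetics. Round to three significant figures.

Loading: fill Vd to C_target → 610.0 L × 21 mg/L = 12810 mg
Convert clearance: 147 mL/min × 60 min/h ÷ 1000 mL/L = 8.820 L/h
Maintenance infusion rate = CL × Css = 8.820 × 21 = 185.2 mg/h

(a) 12800 mg; (b) 185 mg/h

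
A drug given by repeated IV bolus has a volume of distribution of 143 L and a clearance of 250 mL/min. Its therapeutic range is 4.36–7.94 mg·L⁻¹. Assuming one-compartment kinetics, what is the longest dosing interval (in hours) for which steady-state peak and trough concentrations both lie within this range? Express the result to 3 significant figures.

Convert clearance: 250 mL/min × 60 min/h ÷ 1000 mL/L = 15.00 L/h
k = CL / Vd = 15.00 / 143.0 = 0.1049 h⁻¹
Between IV bolus doses, concentration decays as C = C₀·e^(−kτ), so C_peak/C_trough = e^(kτ).
τ_max = ln(C_peak/C_trough) / k = ln(7.94/4.36) / 0.1049 = 0.5994 / 0.1049 = 5.714 h

5.71 h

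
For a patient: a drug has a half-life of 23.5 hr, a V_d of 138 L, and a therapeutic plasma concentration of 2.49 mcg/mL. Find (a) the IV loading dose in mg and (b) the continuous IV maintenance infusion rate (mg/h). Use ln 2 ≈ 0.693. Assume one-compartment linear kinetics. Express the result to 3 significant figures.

LD = Vd × C = 138.0 × 2.49 = 343.6 mg
CL = 0.693 × Vd / t½ = 0.693 × 138.0 / 23.5 = 4.070 L/h
Infusion rate = CL × Css = 4.070 × 2.49 = 10.13 mg/h

(a) 344 mg; (b) 10.1 mg/h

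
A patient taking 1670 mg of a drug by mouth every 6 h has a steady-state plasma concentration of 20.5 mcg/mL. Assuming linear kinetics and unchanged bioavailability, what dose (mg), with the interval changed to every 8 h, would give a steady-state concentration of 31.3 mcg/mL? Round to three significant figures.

With linear kinetics, Css is proportional to dose rate (D/τ) at fixed clearance.
D₂ = D₁ × (Css,target / Css,current) × (τ₂/τ₁) = 1670 × (31.3/20.5) × (8/6) = 3400 mg

3400 mg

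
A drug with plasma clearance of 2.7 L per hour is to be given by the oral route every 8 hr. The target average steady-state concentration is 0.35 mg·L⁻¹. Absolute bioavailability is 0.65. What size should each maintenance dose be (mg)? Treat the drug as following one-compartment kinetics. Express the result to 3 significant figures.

11.6 mg

D = CL × Css × τ / F = 2.700 × 0.35 × 8 / 0.65 = 11.63 mg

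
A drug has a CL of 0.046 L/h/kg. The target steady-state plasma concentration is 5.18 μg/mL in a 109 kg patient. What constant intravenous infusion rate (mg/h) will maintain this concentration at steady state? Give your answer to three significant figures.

26.0 mg/h

CL = 0.046 L/h/kg × 109 kg = 5.014 L/h
At steady state, infusion rate equals elimination rate: rate in = CL × Css.
R₀ = 5.014 × 5.18 = 25.97 mg/h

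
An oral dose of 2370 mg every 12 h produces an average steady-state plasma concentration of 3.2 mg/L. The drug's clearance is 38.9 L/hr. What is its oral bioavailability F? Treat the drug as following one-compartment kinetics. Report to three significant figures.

F·D/τ = CL·Css at steady state → F = CL·Css·τ / D.
F = 38.9 × 3.2 × 12 / 2370 = 0.630

0.630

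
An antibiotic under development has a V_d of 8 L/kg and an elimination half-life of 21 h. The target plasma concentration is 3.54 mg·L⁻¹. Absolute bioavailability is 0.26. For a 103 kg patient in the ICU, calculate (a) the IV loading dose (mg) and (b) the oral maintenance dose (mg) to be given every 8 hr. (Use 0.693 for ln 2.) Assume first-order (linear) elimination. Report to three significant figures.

Vd = 8 L/kg × 103 kg = 824.0 L
LD = Vd × C = 824.0 × 3.54 = 2917 mg
CL = 0.693 × Vd / t½ = 0.693 × 824.0 / 21 = 27.19 L/h
D = CL × Css × τ / F = 27.19 × 3.54 × 8 / 0.26 = 2962 mg

(a) 2920 mg; (b) 2960 mg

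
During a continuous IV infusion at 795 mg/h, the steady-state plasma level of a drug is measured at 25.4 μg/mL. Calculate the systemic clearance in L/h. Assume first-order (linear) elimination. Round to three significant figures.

At steady state, infusion rate = CL × Css, so CL = rate / Css.
CL = 795 / 25.4 = 31.30 L/h

31.3 L/h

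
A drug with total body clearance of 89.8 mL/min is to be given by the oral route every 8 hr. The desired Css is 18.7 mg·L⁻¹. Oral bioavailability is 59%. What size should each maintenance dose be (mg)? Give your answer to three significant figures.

1370 mg

Convert clearance: 89.8 mL/min × 60 min/h ÷ 1000 mL/L = 5.388 L/h
D = CL × Css × τ / F = 5.388 × 18.7 × 8 / 0.59 = 1366 mg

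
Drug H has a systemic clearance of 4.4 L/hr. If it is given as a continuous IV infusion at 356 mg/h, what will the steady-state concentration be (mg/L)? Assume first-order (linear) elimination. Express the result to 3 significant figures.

Css = rate / CL = 356 / 4.400 = 80.91 mg/L

80.9 mg/L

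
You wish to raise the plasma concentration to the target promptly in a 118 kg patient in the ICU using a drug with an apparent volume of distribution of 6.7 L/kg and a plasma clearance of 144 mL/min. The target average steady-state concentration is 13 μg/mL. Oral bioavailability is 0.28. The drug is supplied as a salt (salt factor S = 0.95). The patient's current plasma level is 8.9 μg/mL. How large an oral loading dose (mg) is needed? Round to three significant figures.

12200 mg

Total Vd = 6.7 × 118 = 790.6 L
Concentration deficit ΔC = 13 − 8.9 = 4.100 mg/L
LD = Vd × ΔC / F / S = 790.6 × 4.100 / 0.28 / 0.95 = 12190 mg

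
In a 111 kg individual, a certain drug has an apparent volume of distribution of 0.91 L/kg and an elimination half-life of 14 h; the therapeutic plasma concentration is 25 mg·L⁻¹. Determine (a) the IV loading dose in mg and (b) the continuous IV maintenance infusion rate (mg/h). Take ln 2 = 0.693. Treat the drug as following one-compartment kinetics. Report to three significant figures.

Total Vd = 0.91 × 111 = 101.0 L
LD = Vd × C = 101.0 × 25 = 2525 mg
CL = 0.693 × Vd / t½ = 0.693 × 101.0 / 14 = 5.000 L/h
Infusion rate = CL × Css = 5.000 × 25 = 125.0 mg/h

(a) 2530 mg; (b) 125 mg/h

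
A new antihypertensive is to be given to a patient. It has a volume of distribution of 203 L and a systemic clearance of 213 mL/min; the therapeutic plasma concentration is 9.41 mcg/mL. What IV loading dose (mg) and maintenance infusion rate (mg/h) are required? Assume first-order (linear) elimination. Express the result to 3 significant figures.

(a) 1910 mg; (b) 120 mg/h

Loading: fill Vd to C_target → 203.0 L × 9.41 mg/L = 1910 mg
Convert clearance: 213 mL/min × 60 min/h ÷ 1000 mL/L = 12.78 L/h
Maintenance infusion rate = CL × Css = 12.78 × 9.41 = 120.3 mg/h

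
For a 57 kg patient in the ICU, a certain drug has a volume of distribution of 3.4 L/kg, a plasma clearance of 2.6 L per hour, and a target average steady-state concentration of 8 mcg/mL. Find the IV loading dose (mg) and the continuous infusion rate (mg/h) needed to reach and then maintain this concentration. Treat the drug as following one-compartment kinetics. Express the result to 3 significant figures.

Total Vd = 3.4 × 57 = 193.8 L
LD = Vd · C_target = 193.8 × 8 = 1550 mg
Infusion rate = 2.600 L/h × 8 mg/L = 20.80 mg/h

(a) 1550 mg; (b) 20.8 mg/h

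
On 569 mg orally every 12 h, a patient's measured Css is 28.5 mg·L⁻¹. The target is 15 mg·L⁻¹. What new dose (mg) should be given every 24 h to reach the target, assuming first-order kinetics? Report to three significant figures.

599 mg

For first-order elimination, Css ∝ F·D/(CL·τ); F and CL are unchanged, so Css ∝ D/τ.
D₂ = D₁ × (Css,target / Css,current) × (τ₂/τ₁) = 569 × (15/28.5) × (24/12) = 598.9 mg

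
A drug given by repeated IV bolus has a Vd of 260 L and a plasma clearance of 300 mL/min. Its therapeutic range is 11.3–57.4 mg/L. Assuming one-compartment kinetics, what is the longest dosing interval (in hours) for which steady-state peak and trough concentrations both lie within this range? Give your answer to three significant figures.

23.5 h

CL = 300 mL/min = 300 × 0.06 = 18.00 L/h
k = CL / Vd = 18.00 / 260.0 = 0.06923 h⁻¹
Between IV bolus doses, concentration decays as C = C₀·e^(−kτ), so C_peak/C_trough = e^(kτ).
τ_max = ln(C_peak/C_trough) / k = ln(57.4/11.3) / 0.06923 = 1.625 / 0.06923 = 23.47 h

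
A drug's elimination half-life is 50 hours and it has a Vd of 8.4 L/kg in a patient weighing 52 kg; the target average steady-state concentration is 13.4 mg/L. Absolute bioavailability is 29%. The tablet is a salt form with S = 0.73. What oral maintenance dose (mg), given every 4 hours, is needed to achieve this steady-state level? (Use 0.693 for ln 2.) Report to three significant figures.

Total Vd = 8.4 × 52 = 436.8 L
CL = ln 2 · Vd / t½ = 0.693 × 436.8 / 50 = 6.054 L/h
D = CL × Css × τ / F / S = 6.054 × 13.4 × 4 / 0.29 / 0.73 = 1533 mg

1530 mg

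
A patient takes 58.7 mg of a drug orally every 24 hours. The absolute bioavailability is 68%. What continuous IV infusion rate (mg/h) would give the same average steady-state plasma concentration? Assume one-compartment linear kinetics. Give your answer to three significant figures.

Equivalent systemic input: infusion rate = F·D/τ.
Rate = 0.68 × 58.7 / 24 = 1.663 mg/h

1.66 mg/h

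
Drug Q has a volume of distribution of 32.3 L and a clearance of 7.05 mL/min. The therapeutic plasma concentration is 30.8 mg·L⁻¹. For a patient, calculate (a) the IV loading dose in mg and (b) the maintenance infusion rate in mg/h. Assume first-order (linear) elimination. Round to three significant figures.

Loading dose = Vd × C = 32.30 × 30.8 = 994.8 mg
Convert clearance: 7.05 mL/min × 60 min/h ÷ 1000 mL/L = 0.4230 L/h
Infusion rate = 0.4230 L/h × 30.8 mg/L = 13.03 mg/h

(a) 995 mg; (b) 13.0 mg/h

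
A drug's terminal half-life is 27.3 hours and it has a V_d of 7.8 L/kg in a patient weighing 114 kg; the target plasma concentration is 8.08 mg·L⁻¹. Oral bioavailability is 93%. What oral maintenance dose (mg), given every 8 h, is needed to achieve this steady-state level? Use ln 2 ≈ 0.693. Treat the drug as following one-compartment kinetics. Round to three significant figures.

1570 mg

Vd = 7.8 L/kg × 114 kg = 889.2 L
CL = ln 2 · Vd / t½ = 0.693 × 889.2 / 27.3 = 22.57 L/h
D = CL × Css × τ / F = 22.57 × 8.08 × 8 / 0.93 = 1569 mg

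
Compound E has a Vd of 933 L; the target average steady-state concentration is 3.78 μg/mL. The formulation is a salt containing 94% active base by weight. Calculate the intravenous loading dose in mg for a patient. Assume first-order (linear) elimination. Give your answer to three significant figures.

3750 mg

LD = Vd × C / S = 933.0 × 3.780 / 0.94 = 3752 mg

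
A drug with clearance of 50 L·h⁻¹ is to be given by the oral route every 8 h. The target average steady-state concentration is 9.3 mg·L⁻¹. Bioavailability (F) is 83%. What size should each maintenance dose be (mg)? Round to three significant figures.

D = CL × Css × τ / F = 50.00 × 9.3 × 8 / 0.83 = 4482 mg

4480 mg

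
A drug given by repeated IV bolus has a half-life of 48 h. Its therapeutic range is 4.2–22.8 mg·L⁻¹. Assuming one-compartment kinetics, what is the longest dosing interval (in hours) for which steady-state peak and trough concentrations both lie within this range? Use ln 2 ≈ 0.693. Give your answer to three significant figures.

117 h

k = 0.693 / t½ = 0.693 / 48 = 0.01444 h⁻¹
Between IV bolus doses, concentration decays as C = C₀·e^(−kτ), so C_peak/C_trough = e^(kτ).
τ_max = ln(C_peak/C_trough) / k = ln(22.8/4.2) / 0.01444 = 1.692 / 0.01444 = 117.2 h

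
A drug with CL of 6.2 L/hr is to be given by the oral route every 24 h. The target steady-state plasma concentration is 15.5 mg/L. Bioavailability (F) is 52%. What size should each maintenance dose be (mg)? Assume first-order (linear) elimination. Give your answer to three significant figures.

D = CL × Css × τ / F = 6.200 × 15.5 × 24 / 0.52 = 4435 mg

4440 mg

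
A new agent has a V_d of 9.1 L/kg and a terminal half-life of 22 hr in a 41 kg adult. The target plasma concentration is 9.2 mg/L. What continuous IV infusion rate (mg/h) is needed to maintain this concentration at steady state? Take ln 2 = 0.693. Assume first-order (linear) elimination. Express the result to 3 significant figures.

Vd = 9.1 L/kg × 41 kg = 373.1 L
CL = 0.693 × Vd / t½ = 0.693 × 373.1 / 22 = 11.75 L/h
Infusion rate = CL × Css = 11.75 × 9.2 = 108.1 mg/h

108 mg/h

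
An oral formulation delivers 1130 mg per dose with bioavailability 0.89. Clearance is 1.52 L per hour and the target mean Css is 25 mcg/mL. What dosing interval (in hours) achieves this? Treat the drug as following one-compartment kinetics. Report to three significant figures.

F·D/τ = CL·Css → τ = F·D / (CL·Css).
τ = 0.89 × 1130 / (1.52 × 25) = 26.47 h

26.5 h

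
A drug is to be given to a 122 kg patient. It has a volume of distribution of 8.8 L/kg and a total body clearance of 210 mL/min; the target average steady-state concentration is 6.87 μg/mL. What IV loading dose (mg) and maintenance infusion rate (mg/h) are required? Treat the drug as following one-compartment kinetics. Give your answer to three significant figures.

Vd(total) = 122 kg × 8.8 L/kg = 1074 L
LD = Vd · C_target = 1074 × 6.87 = 7378 mg
CL = 210 mL/min × 60/1000 = 12.60 L/h
Maintenance: replace elimination → rate = CL × Css = 12.60 × 6.87 = 86.56 mg/h

(a) 7380 mg; (b) 86.6 mg/h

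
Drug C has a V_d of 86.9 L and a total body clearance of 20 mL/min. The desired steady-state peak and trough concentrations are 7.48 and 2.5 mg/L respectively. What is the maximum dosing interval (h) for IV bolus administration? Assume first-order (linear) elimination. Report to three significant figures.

79.4 h

Convert clearance: 20 mL/min × 60 min/h ÷ 1000 mL/L = 1.200 L/h
k = CL / Vd = 1.200 / 86.90 = 0.01381 h⁻¹
Between IV bolus doses, concentration decays as C = C₀·e^(−kτ), so C_peak/C_trough = e^(kτ).
τ_max = ln(C_peak/C_trough) / k = ln(7.48/2.5) / 0.01381 = 1.096 / 0.01381 = 79.36 h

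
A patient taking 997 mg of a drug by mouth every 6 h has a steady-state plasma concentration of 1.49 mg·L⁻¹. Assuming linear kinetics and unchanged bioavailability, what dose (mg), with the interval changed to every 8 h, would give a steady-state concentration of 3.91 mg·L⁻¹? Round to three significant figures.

3490 mg

With linear kinetics, Css is proportional to dose rate (D/τ) at fixed clearance.
D₂ = D₁ × (Css,target / Css,current) × (τ₂/τ₁) = 997 × (3.91/1.49) × (8/6) = 3488 mg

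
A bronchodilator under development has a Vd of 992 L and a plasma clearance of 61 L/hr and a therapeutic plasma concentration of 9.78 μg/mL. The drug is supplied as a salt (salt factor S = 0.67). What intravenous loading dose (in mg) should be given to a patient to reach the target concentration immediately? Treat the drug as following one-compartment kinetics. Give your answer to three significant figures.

LD = Vd × C / S = 992.0 × 9.780 / 0.67 = 14480 mg

14500 mg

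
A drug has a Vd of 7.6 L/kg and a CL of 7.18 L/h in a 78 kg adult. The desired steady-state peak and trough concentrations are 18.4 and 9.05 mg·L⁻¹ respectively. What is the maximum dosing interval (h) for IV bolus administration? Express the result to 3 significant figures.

Vd(total) = 78 kg × 7.6 L/kg = 592.8 L
k = CL / Vd = 7.180 / 592.8 = 0.01211 h⁻¹
Between IV bolus doses, concentration decays as C = C₀·e^(−kτ), so C_peak/C_trough = e^(kτ).
τ_max = ln(C_peak/C_trough) / k = ln(18.4/9.05) / 0.01211 = 0.7096 / 0.01211 = 58.60 h

58.6 h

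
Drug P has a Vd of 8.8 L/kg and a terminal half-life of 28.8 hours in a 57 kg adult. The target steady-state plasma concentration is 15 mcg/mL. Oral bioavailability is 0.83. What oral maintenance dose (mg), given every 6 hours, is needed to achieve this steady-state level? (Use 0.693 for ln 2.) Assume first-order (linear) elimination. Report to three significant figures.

1310 mg

Vd(total) = 57 kg × 8.8 L/kg = 501.6 L
k = 0.693/28.8 = 0.02406 h⁻¹, so CL = k·Vd = 0.02406 × 501.6 = 12.07 L/h
D = CL × Css × τ / F = 12.07 × 15 × 6 / 0.83 = 1309 mg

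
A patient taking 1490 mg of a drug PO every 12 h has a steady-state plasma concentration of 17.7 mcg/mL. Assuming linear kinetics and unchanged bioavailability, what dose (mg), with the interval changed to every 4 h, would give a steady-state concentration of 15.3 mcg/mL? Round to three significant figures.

With linear kinetics, Css is proportional to dose rate (D/τ) at fixed clearance.
D₂ = D₁ × (Css,target / Css,current) × (τ₂/τ₁) = 1490 × (15.3/17.7) × (4/12) = 429.3 mg

429 mg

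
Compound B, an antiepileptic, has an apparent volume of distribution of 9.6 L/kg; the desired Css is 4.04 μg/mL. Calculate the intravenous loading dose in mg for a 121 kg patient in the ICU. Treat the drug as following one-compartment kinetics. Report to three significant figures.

Vd(total) = 121 kg × 9.6 L/kg = 1162 L
LD = Vd × C = 1162 × 4.040 = 4694 mg

4690 mg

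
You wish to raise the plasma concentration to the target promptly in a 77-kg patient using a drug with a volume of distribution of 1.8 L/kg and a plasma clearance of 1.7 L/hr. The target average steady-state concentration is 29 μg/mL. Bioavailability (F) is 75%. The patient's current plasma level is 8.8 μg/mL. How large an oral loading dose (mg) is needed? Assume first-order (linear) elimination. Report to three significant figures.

3730 mg

Total Vd = 1.8 × 77 = 138.6 L
Concentration deficit ΔC = 29 − 8.8 = 20.20 mg/L
LD = Vd × ΔC / F = 138.6 × 20.20 / 0.75 = 3733 mg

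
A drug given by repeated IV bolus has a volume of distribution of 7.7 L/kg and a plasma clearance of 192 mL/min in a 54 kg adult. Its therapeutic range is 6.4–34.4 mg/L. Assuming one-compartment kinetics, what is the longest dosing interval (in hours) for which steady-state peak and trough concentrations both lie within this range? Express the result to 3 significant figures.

Vd(total) = 54 kg × 7.7 L/kg = 415.8 L
Convert clearance: 192 mL/min × 60 min/h ÷ 1000 mL/L = 11.52 L/h
k = CL / Vd = 11.52 / 415.8 = 0.02771 h⁻¹
Between IV bolus doses, concentration decays as C = C₀·e^(−kτ), so C_peak/C_trough = e^(kτ).
τ_max = ln(C_peak/C_trough) / k = ln(34.4/6.4) / 0.02771 = 1.682 / 0.02771 = 60.70 h

60.7 h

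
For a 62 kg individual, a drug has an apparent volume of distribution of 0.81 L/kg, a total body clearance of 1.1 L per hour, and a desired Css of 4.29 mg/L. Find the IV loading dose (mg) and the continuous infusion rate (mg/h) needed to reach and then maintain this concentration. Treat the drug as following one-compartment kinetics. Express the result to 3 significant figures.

Vd = 0.81 L/kg × 62 kg = 50.22 L
Loading: fill Vd to C_target → 50.22 L × 4.29 mg/L = 215.4 mg
Maintenance infusion rate = CL × Css = 1.100 × 4.29 = 4.719 mg/h

(a) 215 mg; (b) 4.72 mg/h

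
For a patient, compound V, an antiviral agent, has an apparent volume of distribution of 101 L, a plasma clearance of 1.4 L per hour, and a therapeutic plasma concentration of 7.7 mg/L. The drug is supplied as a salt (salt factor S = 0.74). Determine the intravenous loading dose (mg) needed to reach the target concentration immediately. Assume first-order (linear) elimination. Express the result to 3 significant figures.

1050 mg

LD = Vd × C / S = 101.0 × 7.700 / 0.74 = 1051 mg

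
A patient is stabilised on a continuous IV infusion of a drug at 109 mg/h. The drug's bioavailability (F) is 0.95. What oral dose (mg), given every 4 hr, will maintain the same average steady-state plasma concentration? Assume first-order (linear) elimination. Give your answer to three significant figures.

To maintain the same Css, the systemic dosing rate must be unchanged: F·D/τ = infusion rate.
D = rate × τ / F = 109 × 4 / 0.95 = 458.9 mg

459 mg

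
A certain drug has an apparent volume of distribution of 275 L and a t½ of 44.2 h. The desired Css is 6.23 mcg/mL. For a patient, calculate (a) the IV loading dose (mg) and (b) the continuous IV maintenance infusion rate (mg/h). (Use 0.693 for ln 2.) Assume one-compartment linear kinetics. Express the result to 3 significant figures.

LD = Vd × C = 275.0 × 6.23 = 1713 mg
CL = 0.693 × Vd / t½ = 0.693 × 275.0 / 44.2 = 4.312 L/h
Infusion rate = CL × Css = 4.312 × 6.23 = 26.86 mg/h

(a) 1710 mg; (b) 26.9 mg/h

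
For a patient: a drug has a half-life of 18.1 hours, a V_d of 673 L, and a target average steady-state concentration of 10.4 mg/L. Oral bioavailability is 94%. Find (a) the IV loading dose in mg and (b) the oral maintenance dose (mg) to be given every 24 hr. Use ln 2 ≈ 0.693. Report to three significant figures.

(a) 7000 mg; (b) 6840 mg

LD = Vd × C = 673.0 × 10.4 = 6999 mg
CL = 0.693 × Vd / t½ = 0.693 × 673.0 / 18.1 = 25.77 L/h
D = CL × Css × τ / F = 25.77 × 10.4 × 24 / 0.94 = 6843 mg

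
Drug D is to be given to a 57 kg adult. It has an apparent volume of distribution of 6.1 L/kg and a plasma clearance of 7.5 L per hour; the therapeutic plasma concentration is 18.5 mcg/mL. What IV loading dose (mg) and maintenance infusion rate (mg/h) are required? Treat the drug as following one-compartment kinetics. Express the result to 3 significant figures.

(a) 6430 mg; (b) 139 mg/h

Vd = 6.1 L/kg × 57 kg = 347.7 L
Loading dose = Vd × C = 347.7 × 18.5 = 6432 mg
Maintenance infusion rate = CL × Css = 7.500 × 18.5 = 138.8 mg/h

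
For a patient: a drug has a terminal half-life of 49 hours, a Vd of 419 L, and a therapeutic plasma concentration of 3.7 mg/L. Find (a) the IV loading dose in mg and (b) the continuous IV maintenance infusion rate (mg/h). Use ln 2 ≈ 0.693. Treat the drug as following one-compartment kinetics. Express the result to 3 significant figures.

LD = Vd × C = 419.0 × 3.7 = 1550 mg
CL = 0.693 × Vd / t½ = 0.693 × 419.0 / 49 = 5.926 L/h
Infusion rate = CL × Css = 5.926 × 3.7 = 21.93 mg/h

(a) 1550 mg; (b) 21.9 mg/h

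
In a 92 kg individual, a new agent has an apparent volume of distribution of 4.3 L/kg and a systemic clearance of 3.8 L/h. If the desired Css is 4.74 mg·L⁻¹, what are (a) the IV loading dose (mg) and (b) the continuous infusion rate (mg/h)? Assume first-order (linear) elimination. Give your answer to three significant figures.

Vd = 4.3 L/kg × 92 kg = 395.6 L
Loading: fill Vd to C_target → 395.6 L × 4.74 mg/L = 1875 mg
Infusion rate = 3.800 L/h × 4.74 mg/L = 18.01 mg/h

(a) 1880 mg; (b) 18.0 mg/h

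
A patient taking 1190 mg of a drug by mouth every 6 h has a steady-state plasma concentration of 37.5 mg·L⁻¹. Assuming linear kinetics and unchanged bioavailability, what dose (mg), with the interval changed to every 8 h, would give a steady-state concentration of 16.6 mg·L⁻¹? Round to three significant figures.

702 mg

With linear kinetics, Css is proportional to dose rate (D/τ) at fixed clearance.
D₂ = D₁ × (Css,target / Css,current) × (τ₂/τ₁) = 1190 × (16.6/37.5) × (8/6) = 702.4 mg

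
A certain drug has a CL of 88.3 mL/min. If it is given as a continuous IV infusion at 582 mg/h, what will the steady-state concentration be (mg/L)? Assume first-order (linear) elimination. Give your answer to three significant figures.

CL = 88.3 mL/min × 60/1000 = 5.298 L/h
Css = rate / CL = 582 / 5.298 = 109.9 mg/L

110 mg/L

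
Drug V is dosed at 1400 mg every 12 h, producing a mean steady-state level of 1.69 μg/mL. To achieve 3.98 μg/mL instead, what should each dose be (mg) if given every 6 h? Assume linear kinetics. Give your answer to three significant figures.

With linear kinetics, Css is proportional to dose rate (D/τ) at fixed clearance.
D₂ = D₁ × (Css,target / Css,current) × (τ₂/τ₁) = 1400 × (3.98/1.69) × (6/12) = 1649 mg

1650 mg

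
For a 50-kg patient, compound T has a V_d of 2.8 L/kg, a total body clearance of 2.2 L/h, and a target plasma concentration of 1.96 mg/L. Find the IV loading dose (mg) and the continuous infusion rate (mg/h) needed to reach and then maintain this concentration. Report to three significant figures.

(a) 274 mg; (b) 4.31 mg/h

Vd(total) = 50 kg × 2.8 L/kg = 140.0 L
LD = Vd · C_target = 140.0 × 1.96 = 274.4 mg
Infusion rate = 2.200 L/h × 1.96 mg/L = 4.312 mg/h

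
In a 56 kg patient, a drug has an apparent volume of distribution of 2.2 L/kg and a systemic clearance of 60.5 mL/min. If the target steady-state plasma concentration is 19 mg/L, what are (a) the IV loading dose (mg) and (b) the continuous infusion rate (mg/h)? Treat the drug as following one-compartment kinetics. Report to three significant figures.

(a) 2340 mg; (b) 69.0 mg/h

Vd(total) = 56 kg × 2.2 L/kg = 123.2 L
Loading dose = Vd × C = 123.2 × 19 = 2341 mg
CL = 60.5 mL/min × 60/1000 = 3.630 L/h
Maintenance infusion rate = CL × Css = 3.630 × 19 = 68.97 mg/h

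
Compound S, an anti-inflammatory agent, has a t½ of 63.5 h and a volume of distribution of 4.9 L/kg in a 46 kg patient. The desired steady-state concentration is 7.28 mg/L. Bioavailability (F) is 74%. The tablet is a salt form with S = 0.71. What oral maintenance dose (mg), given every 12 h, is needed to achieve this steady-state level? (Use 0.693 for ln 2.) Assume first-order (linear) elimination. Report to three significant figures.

409 mg

Total Vd = 4.9 × 46 = 225.4 L
k = 0.693/63.5 = 0.01091 h⁻¹, so CL = k·Vd = 0.01091 × 225.4 = 2.459 L/h
D = CL × Css × τ / F / S = 2.459 × 7.28 × 12 / 0.74 / 0.71 = 408.9 mg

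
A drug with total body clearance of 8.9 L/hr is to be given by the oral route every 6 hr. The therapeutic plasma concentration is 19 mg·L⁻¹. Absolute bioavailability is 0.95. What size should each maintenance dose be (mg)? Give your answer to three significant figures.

D = CL × Css × τ / F = 8.900 × 19 × 6 / 0.95 = 1068 mg

1070 mg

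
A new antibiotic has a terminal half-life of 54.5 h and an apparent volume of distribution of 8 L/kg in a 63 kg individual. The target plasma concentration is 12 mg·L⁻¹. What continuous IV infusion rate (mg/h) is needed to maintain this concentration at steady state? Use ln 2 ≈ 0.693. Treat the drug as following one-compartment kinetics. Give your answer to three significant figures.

76.9 mg/h

Vd(total) = 63 kg × 8 L/kg = 504.0 L
k = 0.693/54.5 = 0.01272 h⁻¹, so CL = k·Vd = 0.01272 × 504.0 = 6.411 L/h
Infusion rate = CL × Css = 6.411 × 12 = 76.93 mg/h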